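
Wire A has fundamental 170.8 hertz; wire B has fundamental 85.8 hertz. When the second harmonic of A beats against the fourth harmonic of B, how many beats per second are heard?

1.6 Hz

Second harmonic of the first: 2·170.8 = 341.6 Hz.
Fourth harmonic of the second: 4·85.8 = 343.2 Hz.
f_beat = |341.6 − 343.2| = 1.6 Hz.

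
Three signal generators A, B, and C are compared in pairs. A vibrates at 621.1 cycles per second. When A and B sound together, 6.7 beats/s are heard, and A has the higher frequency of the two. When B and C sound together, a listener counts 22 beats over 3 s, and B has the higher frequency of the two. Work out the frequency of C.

607.0667 Hz

B is below A, so f_B = 621.1 − 6.7 = 614.4 Hz.
B–C: Beat frequency = 22/3 = 7.3333 Hz.
C is below B, so f_C = 614.4 − 7.3333 = 607.0667 Hz.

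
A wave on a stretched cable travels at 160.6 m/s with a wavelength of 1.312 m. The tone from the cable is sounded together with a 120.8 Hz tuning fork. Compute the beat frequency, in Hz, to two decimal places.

Source frequency f = v/λ = 160.6/1.312 = 122.4085 Hz.
f_beat = |122.4085 − 120.8| = 1.61 Hz.

1.61 Hz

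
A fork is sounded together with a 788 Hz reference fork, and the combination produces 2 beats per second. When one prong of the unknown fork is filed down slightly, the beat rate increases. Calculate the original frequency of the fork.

790 Hz

|f − 788| = 2, so the fork was at either 786 Hz or 790 Hz.
Filing a prong removes mass and raises the fork's frequency; the adjustment raises the fork's frequency.
The beat rate rose, so the adjustment moved the fork further from 788 Hz — it was already above the reference.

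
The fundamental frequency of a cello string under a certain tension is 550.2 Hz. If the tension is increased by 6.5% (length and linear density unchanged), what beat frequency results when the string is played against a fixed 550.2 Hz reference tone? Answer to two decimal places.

For a string, f ∝ √T, so the new frequency is 550.2·√1.065 = 567.8000 Hz.
f_beat = |567.8000 − 550.2| = 17.60 Hz.

17.60 Hz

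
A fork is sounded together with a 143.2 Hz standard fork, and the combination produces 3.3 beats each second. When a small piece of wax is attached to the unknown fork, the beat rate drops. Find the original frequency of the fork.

|f − 143.2| = 3.3, so the fork was at either 139.9 Hz or 146.5 Hz.
Loading a fork with wax lowers its frequency; the adjustment lowers the fork's frequency.
The beat rate fell, so the adjustment moved the fork toward 143.2 Hz — it must have started above the reference.

146.5 Hz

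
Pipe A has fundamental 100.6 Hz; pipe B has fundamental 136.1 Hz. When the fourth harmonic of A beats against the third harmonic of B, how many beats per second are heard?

5.9 Hz

Fourth harmonic of the first: 4·100.6 = 402.4 Hz.
Third harmonic of the second: 3·136.1 = 408.3 Hz.
f_beat = |402.4 − 408.3| = 5.9 Hz.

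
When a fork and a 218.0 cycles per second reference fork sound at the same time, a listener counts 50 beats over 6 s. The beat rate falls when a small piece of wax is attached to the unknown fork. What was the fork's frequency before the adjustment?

226.3333 Hz

Beat frequency = 50/6 = 8.3333 Hz.
|f − 218.0| = 8.3333, so the fork was at either 209.6667 Hz or 226.3333 Hz.
Loading a fork with wax lowers its frequency; the adjustment lowers the fork's frequency.
The beat rate fell, so the adjustment moved the fork toward 218.0 Hz — it must have started above the reference.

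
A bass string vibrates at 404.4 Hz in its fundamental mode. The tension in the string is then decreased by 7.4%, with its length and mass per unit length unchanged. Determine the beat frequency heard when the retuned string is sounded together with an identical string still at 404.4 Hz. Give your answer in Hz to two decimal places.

15.25 Hz

For a string, f ∝ √T, so the new frequency is 404.4·√0.926 = 389.1496 Hz.
f_beat = |389.1496 − 404.4| = 15.25 Hz.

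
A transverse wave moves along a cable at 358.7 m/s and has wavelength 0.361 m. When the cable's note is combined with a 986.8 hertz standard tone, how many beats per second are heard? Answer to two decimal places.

Source frequency f = v/λ = 358.7/0.361 = 993.6288 Hz.
f_beat = |993.6288 − 986.8| = 6.83 Hz.

6.83 Hz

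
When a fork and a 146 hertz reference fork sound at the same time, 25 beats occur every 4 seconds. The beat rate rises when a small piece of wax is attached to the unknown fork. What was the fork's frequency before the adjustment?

139.75 Hz

Beat frequency = 25/4 = 6.25 Hz.
|f − 146| = 6.25, so the fork was at either 139.75 Hz or 152.25 Hz.
Loading a fork with wax lowers its frequency; the adjustment lowers the fork's frequency.
The beat rate rose, so the adjustment moved the fork further from 146 Hz — it was already below the reference.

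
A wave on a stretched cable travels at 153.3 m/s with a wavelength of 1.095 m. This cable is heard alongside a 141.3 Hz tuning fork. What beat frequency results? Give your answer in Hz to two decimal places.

1.30 Hz

Source frequency f = v/λ = 153.3/1.095 = 140.0000 Hz.
f_beat = |140.0000 − 141.3| = 1.30 Hz.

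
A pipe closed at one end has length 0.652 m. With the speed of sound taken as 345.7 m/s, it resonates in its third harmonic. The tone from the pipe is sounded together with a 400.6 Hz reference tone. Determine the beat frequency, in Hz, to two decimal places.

2.94 Hz

Closed pipe (odd harmonics): f_n = n·v/(4L) = 3·345.7/(4·0.652) = 397.6610 Hz.
f_beat = |397.6610 − 400.6| = 2.94 Hz.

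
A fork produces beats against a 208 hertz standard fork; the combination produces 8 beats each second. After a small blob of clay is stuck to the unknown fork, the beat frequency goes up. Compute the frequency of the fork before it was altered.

|f − 208| = 8, so the fork was at either 200 Hz or 216 Hz.
Adding mass to a fork lowers its frequency; the adjustment lowers the fork's frequency.
The beat rate rose, so the adjustment moved the fork further from 208 Hz — it was already below the reference.

200 Hz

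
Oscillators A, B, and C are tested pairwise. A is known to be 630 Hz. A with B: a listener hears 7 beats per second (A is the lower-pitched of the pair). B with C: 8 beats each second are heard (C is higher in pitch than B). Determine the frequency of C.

645 Hz

B is above A, so f_B = 630 + 7 = 637 Hz.
C is above B, so f_C = 637 + 8 = 645 Hz.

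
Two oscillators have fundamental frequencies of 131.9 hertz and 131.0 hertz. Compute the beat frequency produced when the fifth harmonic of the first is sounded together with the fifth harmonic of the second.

Fifth harmonic of the first: 5·131.9 = 659.5 Hz.
Fifth harmonic of the second: 5·131.0 = 655.0 Hz.
f_beat = |659.5 − 655.0| = 4.5 Hz.

4.5 Hz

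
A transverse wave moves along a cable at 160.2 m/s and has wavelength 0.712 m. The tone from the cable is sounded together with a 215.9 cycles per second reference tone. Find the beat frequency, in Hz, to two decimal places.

Source frequency f = v/λ = 160.2/0.712 = 225.0000 Hz.
f_beat = |225.0000 − 215.9| = 9.10 Hz.

9.10 Hz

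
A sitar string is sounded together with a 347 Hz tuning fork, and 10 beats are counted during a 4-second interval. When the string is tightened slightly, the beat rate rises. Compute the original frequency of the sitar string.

349.5 Hz

Beat frequency = 10/4 = 2.5 Hz.
|f − 347| = 2.5, so the sitar string was at either 344.5 Hz or 349.5 Hz.
Increasing tension raises a string's frequency; the adjustment raises the sitar string's frequency.
The beat rate rose, so the adjustment moved the sitar string further from 347 Hz — it was already above the reference.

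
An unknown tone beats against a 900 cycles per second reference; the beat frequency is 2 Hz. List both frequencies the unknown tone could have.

|f − 900| = 2, so f = 900 ± 2.

898 Hz or 902 Hz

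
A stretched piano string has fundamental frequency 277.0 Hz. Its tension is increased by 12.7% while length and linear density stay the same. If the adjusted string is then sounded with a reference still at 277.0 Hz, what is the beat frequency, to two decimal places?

For a string, f ∝ √T, so the new frequency is 277.0·√1.127 = 294.0639 Hz.
f_beat = |294.0639 − 277.0| = 17.06 Hz.

17.06 Hz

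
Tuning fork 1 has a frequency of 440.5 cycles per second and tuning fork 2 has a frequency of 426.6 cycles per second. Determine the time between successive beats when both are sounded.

f_beat = |440.5 − 426.6| = 13.9 Hz.
Beat period T = 1 / f_beat = 1 / 13.9 s.

0.072 s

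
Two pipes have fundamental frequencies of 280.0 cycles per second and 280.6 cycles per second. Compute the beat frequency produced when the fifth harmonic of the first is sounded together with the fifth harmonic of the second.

3.0 Hz

Fifth harmonic of the first: 5·280.0 = 1400.0 Hz.
Fifth harmonic of the second: 5·280.6 = 1403.0 Hz.
f_beat = |1400.0 − 1403.0| = 3.0 Hz.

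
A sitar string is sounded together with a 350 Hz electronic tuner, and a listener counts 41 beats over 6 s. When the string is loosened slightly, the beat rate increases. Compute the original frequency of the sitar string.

343.1667 Hz

Beat frequency = 41/6 = 6.8333 Hz.
|f − 350| = 6.8333, so the sitar string was at either 343.1667 Hz or 356.8333 Hz.
Reducing tension lowers a string's frequency; the adjustment lowers the sitar string's frequency.
The beat rate rose, so the adjustment moved the sitar string further from 350 Hz — it was already below the reference.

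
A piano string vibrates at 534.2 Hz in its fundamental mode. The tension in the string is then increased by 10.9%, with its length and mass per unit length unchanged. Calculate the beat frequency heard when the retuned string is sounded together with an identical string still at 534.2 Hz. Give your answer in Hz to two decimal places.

For a string, f ∝ √T, so the new frequency is 534.2·√1.109 = 562.5610 Hz.
f_beat = |562.5610 − 534.2| = 28.36 Hz.

28.36 Hz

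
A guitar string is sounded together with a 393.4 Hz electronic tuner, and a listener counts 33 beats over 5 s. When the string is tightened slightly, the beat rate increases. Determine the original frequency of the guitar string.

400 Hz

Beat frequency = 33/5 = 6.6 Hz.
|f − 393.4| = 6.6, so the guitar string was at either 386.8 Hz or 400 Hz.
Increasing tension raises a string's frequency; the adjustment raises the guitar string's frequency.
The beat rate rose, so the adjustment moved the guitar string further from 393.4 Hz — it was already above the reference.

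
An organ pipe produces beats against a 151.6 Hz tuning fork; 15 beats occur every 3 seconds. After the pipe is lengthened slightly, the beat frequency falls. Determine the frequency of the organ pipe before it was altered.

Beat frequency = 15/3 = 5 Hz.
|f − 151.6| = 5, so the organ pipe was at either 146.6 Hz or 156.6 Hz.
A longer pipe has a lower fundamental; the adjustment lowers the organ pipe's frequency.
The beat rate fell, so the adjustment moved the organ pipe toward 151.6 Hz — it must have started above the reference.

156.6 Hz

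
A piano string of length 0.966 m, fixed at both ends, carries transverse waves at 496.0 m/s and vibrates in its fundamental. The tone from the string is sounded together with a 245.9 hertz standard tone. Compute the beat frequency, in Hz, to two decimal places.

For a string fixed at both ends, f_n = n·v/(2L) = 1·496.0/(2·0.966) = 256.7288 Hz.
f_beat = |256.7288 − 245.9| = 10.83 Hz.

10.83 Hz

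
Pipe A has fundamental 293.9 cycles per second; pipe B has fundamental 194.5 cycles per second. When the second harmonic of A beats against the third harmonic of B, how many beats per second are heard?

4.3 Hz

Second harmonic of the first: 2·293.9 = 587.8 Hz.
Third harmonic of the second: 3·194.5 = 583.5 Hz.
f_beat = |587.8 − 583.5| = 4.3 Hz.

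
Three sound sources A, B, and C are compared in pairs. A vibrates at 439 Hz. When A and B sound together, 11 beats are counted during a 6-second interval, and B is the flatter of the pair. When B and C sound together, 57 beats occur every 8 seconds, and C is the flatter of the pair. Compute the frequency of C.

A–B: Beat frequency = 11/6 = 1.8333 Hz.
B is below A, so f_B = 439 − 1.8333 = 437.1667 Hz.
B–C: Beat frequency = 57/8 = 7.125 Hz.
C is below B, so f_C = 437.1667 − 7.125 = 430.0417 Hz.

430.0417 Hz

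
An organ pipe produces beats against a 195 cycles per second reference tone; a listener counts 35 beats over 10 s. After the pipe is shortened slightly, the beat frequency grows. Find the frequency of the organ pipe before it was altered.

Beat frequency = 35/10 = 3.5 Hz.
|f − 195| = 3.5, so the organ pipe was at either 191.5 Hz or 198.5 Hz.
A shorter pipe has a higher fundamental; the adjustment raises the organ pipe's frequency.
The beat rate rose, so the adjustment moved the organ pipe further from 195 Hz — it was already above the reference.

198.5 Hz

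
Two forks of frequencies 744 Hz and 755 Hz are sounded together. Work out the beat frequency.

Beats arise from superposition of two nearby frequencies; the beat rate is |f₁ − f₂|.
|744 − 755| = 11 Hz.

11 Hz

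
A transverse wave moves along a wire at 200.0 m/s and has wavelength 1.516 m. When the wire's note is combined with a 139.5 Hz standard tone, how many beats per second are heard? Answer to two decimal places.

Source frequency f = v/λ = 200.0/1.516 = 131.9261 Hz.
f_beat = |131.9261 − 139.5| = 7.57 Hz.

7.57 Hz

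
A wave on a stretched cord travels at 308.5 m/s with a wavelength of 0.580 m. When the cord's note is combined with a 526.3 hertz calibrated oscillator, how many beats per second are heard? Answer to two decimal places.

Source frequency f = v/λ = 308.5/0.580 = 531.8966 Hz.
f_beat = |531.8966 − 526.3| = 5.60 Hz.

5.60 Hz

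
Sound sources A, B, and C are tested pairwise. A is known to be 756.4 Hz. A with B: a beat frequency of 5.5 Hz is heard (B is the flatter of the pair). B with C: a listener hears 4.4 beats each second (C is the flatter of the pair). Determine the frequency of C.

B is below A, so f_B = 756.4 − 5.5 = 750.9 Hz.
C is below B, so f_C = 750.9 − 4.4 = 746.5 Hz.

746.5 Hz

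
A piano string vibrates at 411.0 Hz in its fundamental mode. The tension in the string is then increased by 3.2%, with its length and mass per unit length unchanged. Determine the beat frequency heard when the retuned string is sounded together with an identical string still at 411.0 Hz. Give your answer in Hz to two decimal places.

6.52 Hz

For a string, f ∝ √T, so the new frequency is 411.0·√1.032 = 417.5242 Hz.
f_beat = |417.5242 − 411.0| = 6.52 Hz.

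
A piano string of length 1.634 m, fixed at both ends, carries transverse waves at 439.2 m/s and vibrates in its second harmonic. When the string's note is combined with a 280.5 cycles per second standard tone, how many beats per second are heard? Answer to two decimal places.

For a string fixed at both ends, f_n = n·v/(2L) = 2·439.2/(2·1.634) = 268.7882 Hz.
f_beat = |268.7882 − 280.5| = 11.71 Hz.

11.71 Hz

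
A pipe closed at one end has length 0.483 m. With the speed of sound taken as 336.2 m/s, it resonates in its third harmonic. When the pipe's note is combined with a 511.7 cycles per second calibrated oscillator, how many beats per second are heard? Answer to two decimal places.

10.35 Hz

Closed pipe (odd harmonics): f_n = n·v/(4L) = 3·336.2/(4·0.483) = 522.0497 Hz.
f_beat = |522.0497 − 511.7| = 10.35 Hz.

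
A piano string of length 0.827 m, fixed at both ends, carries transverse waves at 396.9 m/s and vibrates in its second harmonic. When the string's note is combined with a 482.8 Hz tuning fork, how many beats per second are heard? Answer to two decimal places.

2.87 Hz

For a string fixed at both ends, f_n = n·v/(2L) = 2·396.9/(2·0.827) = 479.9274 Hz.
f_beat = |479.9274 − 482.8| = 2.87 Hz.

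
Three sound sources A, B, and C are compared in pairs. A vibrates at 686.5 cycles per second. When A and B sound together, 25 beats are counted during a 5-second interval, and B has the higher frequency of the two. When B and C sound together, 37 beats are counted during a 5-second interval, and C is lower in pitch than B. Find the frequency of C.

684.1 Hz

A–B: Beat frequency = 25/5 = 5 Hz.
B is above A, so f_B = 686.5 + 5 = 691.5 Hz.
B–C: Beat frequency = 37/5 = 7.4 Hz.
C is below B, so f_C = 691.5 − 7.4 = 684.1 Hz.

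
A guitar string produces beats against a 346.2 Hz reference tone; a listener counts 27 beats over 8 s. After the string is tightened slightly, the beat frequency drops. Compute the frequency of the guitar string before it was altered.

342.825 Hz

Beat frequency = 27/8 = 3.375 Hz.
|f − 346.2| = 3.375, so the guitar string was at either 342.825 Hz or 349.575 Hz.
Increasing tension raises a string's frequency; the adjustment raises the guitar string's frequency.
The beat rate fell, so the adjustment moved the guitar string toward 346.2 Hz — it must have started below the reference.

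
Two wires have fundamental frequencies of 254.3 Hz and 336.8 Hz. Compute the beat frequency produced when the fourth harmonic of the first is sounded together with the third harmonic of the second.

Fourth harmonic of the first: 4·254.3 = 1017.2 Hz.
Third harmonic of the second: 3·336.8 = 1010.4 Hz.
f_beat = |1017.2 − 1010.4| = 6.8 Hz.

6.8 Hz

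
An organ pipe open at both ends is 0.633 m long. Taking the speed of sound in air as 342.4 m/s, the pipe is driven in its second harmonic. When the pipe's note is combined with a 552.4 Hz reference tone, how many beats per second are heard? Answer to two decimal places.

Open pipe: f_n = n·v/(2L) = 2·342.4/(2·0.633) = 540.9163 Hz.
f_beat = |540.9163 − 552.4| = 11.48 Hz.

11.48 Hz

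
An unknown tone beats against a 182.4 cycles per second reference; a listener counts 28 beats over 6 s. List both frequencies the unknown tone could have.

177.7333 Hz or 187.0667 Hz

Beat frequency = 28/6 = 4.6667 Hz.
|f − 182.4| = 4.6667, so f = 182.4 ± 4.6667.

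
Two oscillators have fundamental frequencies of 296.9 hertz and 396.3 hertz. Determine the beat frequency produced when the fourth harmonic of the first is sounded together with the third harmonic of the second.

Fourth harmonic of the first: 4·296.9 = 1187.6 Hz.
Third harmonic of the second: 3·396.3 = 1188.9 Hz.
f_beat = |1187.6 − 1188.9| = 1.3 Hz.

1.3 Hz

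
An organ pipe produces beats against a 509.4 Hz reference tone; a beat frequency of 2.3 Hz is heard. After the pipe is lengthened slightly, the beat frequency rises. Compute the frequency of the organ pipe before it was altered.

507.1 Hz

|f − 509.4| = 2.3, so the organ pipe was at either 507.1 Hz or 511.7 Hz.
A longer pipe has a lower fundamental; the adjustment lowers the organ pipe's frequency.
The beat rate rose, so the adjustment moved the organ pipe further from 509.4 Hz — it was already below the reference.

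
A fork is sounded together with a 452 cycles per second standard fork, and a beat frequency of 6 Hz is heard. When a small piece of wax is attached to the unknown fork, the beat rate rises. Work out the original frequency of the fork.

|f − 452| = 6, so the fork was at either 446 Hz or 458 Hz.
Loading a fork with wax lowers its frequency; the adjustment lowers the fork's frequency.
The beat rate rose, so the adjustment moved the fork further from 452 Hz — it was already below the reference.

446 Hz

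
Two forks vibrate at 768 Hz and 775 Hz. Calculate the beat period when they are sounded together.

0.143 s

f_beat = |768 − 775| = 7 Hz.
Beat period T = 1 / f_beat = 1 / 7 s.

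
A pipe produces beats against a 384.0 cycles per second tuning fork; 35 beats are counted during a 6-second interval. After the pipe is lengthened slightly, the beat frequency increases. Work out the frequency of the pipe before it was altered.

378.1667 Hz

Beat frequency = 35/6 = 5.8333 Hz.
|f − 384.0| = 5.8333, so the pipe was at either 378.1667 Hz or 389.8333 Hz.
A longer pipe has a lower fundamental; the adjustment lowers the pipe's frequency.
The beat rate rose, so the adjustment moved the pipe further from 384.0 Hz — it was already below the reference.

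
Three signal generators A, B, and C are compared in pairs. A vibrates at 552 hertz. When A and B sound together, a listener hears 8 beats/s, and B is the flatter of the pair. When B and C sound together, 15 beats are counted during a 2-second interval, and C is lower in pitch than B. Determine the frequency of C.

B is below A, so f_B = 552 − 8 = 544 Hz.
B–C: Beat frequency = 15/2 = 7.5 Hz.
C is below B, so f_C = 544 − 7.5 = 536.5 Hz.

536.5 Hz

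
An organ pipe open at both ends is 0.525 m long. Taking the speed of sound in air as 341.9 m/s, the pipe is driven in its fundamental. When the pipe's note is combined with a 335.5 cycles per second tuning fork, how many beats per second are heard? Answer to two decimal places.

9.88 Hz

Open pipe: f_n = n·v/(2L) = 1·341.9/(2·0.525) = 325.6190 Hz.
f_beat = |325.6190 − 335.5| = 9.88 Hz.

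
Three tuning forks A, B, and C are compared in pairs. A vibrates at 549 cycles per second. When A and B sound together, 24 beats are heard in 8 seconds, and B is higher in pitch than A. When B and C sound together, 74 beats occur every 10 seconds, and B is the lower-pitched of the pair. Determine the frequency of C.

559.4 Hz

A–B: Beat frequency = 24/8 = 3 Hz.
B is above A, so f_B = 549 + 3 = 552 Hz.
B–C: Beat frequency = 74/10 = 7.4 Hz.
C is above B, so f_C = 552 + 7.4 = 559.4 Hz.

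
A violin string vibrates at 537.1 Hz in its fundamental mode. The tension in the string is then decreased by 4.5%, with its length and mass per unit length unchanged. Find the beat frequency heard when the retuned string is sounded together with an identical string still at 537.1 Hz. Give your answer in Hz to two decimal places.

12.22 Hz

For a string, f ∝ √T, so the new frequency is 537.1·√0.955 = 524.8761 Hz.
f_beat = |524.8761 − 537.1| = 12.22 Hz.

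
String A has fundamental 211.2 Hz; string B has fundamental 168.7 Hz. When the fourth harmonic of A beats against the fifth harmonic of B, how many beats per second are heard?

Fourth harmonic of the first: 4·211.2 = 844.8 Hz.
Fifth harmonic of the second: 5·168.7 = 843.5 Hz.
f_beat = |844.8 − 843.5| = 1.3 Hz.

1.3 Hz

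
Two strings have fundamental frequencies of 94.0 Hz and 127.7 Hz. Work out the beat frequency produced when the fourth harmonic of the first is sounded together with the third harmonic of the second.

7.1 Hz

Fourth harmonic of the first: 4·94.0 = 376.0 Hz.
Third harmonic of the second: 3·127.7 = 383.1 Hz.
f_beat = |376.0 − 383.1| = 7.1 Hz.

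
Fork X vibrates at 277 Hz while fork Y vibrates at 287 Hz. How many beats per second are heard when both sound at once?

The beat frequency equals the magnitude of the frequency difference.
|277 − 287| = 10 Hz.

10 Hz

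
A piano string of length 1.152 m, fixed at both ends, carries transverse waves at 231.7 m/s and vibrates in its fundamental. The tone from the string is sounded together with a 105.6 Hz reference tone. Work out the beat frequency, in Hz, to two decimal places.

For a string fixed at both ends, f_n = n·v/(2L) = 1·231.7/(2·1.152) = 100.5642 Hz.
f_beat = |100.5642 − 105.6| = 5.04 Hz.

5.04 Hz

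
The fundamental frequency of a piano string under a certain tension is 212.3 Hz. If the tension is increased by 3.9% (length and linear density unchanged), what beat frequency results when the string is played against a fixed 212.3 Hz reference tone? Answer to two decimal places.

For a string, f ∝ √T, so the new frequency is 212.3·√1.039 = 216.4003 Hz.
f_beat = |216.4003 − 212.3| = 4.10 Hz.

4.10 Hz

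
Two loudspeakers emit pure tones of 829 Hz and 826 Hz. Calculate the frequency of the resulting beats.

3 Hz

Beats arise from superposition of two nearby frequencies; the beat rate is |f₁ − f₂|.
|829 − 826| = 3 Hz.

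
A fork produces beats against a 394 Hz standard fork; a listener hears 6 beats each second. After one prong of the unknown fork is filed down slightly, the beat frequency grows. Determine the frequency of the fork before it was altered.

|f − 394| = 6, so the fork was at either 388 Hz or 400 Hz.
Filing a prong removes mass and raises the fork's frequency; the adjustment raises the fork's frequency.
The beat rate rose, so the adjustment moved the fork further from 394 Hz — it was already above the reference.

400 Hz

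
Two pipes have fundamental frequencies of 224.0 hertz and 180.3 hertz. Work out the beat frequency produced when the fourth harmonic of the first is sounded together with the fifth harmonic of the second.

Fourth harmonic of the first: 4·224.0 = 896.0 Hz.
Fifth harmonic of the second: 5·180.3 = 901.5 Hz.
f_beat = |896.0 − 901.5| = 5.5 Hz.

5.5 Hz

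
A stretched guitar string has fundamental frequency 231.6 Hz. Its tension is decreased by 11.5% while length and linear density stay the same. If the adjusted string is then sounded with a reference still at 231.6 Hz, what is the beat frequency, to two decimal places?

13.72 Hz

For a string, f ∝ √T, so the new frequency is 231.6·√0.885 = 217.8764 Hz.
f_beat = |217.8764 − 231.6| = 13.72 Hz.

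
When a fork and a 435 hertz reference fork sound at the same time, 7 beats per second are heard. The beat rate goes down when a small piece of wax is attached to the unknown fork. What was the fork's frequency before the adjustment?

|f − 435| = 7, so the fork was at either 428 Hz or 442 Hz.
Loading a fork with wax lowers its frequency; the adjustment lowers the fork's frequency.
The beat rate fell, so the adjustment moved the fork toward 435 Hz — it must have started above the reference.

442 Hz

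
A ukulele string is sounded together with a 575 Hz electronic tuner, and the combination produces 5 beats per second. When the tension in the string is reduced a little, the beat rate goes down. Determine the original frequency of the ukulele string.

580 Hz

|f − 575| = 5, so the ukulele string was at either 570 Hz or 580 Hz.
Lower tension means lower frequency; the adjustment lowers the ukulele string's frequency.
The beat rate fell, so the adjustment moved the ukulele string toward 575 Hz — it must have started above the reference.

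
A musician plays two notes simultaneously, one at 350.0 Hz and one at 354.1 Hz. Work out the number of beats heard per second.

4.1 Hz

f_beat = |f₁ − f₂|.
|350.0 − 354.1| = 4.1 Hz.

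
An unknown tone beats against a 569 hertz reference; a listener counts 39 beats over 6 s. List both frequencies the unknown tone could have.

Beat frequency = 39/6 = 6.5 Hz.
|f − 569| = 6.5, so f = 569 ± 6.5.

562.5 Hz or 575.5 Hz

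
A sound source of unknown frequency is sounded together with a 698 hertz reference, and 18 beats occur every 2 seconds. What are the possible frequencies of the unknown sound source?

689 Hz or 707 Hz

Beat frequency = 18/2 = 9 Hz.
|f − 698| = 9, so f = 698 ± 9.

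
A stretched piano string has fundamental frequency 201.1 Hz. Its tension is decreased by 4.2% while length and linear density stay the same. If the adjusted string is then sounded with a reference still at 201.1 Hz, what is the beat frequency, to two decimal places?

4.27 Hz

For a string, f ∝ √T, so the new frequency is 201.1·√0.958 = 196.8316 Hz.
f_beat = |196.8316 − 201.1| = 4.27 Hz.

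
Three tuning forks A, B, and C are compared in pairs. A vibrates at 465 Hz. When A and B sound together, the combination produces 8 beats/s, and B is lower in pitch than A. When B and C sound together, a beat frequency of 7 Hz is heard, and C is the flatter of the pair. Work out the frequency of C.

450 Hz

B is below A, so f_B = 465 − 8 = 457 Hz.
C is below B, so f_C = 457 − 7 = 450 Hz.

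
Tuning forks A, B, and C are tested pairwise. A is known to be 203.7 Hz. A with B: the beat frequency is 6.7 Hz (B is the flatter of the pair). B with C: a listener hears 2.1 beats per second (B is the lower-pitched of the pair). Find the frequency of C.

199.1 Hz

B is below A, so f_B = 203.7 − 6.7 = 197 Hz.
C is above B, so f_C = 197 + 2.1 = 199.1 Hz.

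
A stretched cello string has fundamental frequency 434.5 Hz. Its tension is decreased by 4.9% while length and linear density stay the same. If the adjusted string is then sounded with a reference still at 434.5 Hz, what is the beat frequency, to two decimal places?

For a string, f ∝ √T, so the new frequency is 434.5·√0.951 = 423.7210 Hz.
f_beat = |423.7210 − 434.5| = 10.78 Hz.

10.78 Hz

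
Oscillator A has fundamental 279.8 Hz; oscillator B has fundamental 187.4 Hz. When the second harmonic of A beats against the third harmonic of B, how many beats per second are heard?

2.6 Hz

Second harmonic of the first: 2·279.8 = 559.6 Hz.
Third harmonic of the second: 3·187.4 = 562.2 Hz.
f_beat = |559.6 − 562.2| = 2.6 Hz.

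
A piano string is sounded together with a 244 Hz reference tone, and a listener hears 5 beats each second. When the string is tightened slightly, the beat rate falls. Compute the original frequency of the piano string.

|f − 244| = 5, so the piano string was at either 239 Hz or 249 Hz.
Increasing tension raises a string's frequency; the adjustment raises the piano string's frequency.
The beat rate fell, so the adjustment moved the piano string toward 244 Hz — it must have started below the reference.

239 Hz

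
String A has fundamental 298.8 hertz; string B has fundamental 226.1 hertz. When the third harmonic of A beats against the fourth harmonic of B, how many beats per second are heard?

8.0 Hz

Third harmonic of the first: 3·298.8 = 896.4 Hz.
Fourth harmonic of the second: 4·226.1 = 904.4 Hz.
f_beat = |896.4 − 904.4| = 8.0 Hz.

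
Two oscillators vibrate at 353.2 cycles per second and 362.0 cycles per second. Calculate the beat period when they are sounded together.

f_beat = |353.2 − 362.0| = 8.8 Hz.
Beat period T = 1 / f_beat = 1 / 8.8 s.

0.114 s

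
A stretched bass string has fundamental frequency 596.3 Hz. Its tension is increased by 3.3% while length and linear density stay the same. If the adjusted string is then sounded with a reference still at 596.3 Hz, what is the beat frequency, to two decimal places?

For a string, f ∝ √T, so the new frequency is 596.3·√1.033 = 606.0591 Hz.
f_beat = |606.0591 − 596.3| = 9.76 Hz.

9.76 Hz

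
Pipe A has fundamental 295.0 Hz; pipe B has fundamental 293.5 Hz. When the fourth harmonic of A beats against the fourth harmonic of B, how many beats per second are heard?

6.0 Hz

Fourth harmonic of the first: 4·295.0 = 1180.0 Hz.
Fourth harmonic of the second: 4·293.5 = 1174.0 Hz.
f_beat = |1180.0 − 1174.0| = 6.0 Hz.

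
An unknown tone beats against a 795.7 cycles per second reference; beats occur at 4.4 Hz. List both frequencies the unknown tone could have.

791.3 Hz or 800.1 Hz

|f − 795.7| = 4.4, so f = 795.7 ± 4.4.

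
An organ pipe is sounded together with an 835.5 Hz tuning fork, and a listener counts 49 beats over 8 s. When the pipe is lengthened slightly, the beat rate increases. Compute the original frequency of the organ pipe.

829.375 Hz

Beat frequency = 49/8 = 6.125 Hz.
|f − 835.5| = 6.125, so the organ pipe was at either 829.375 Hz or 841.625 Hz.
A longer pipe has a lower fundamental; the adjustment lowers the organ pipe's frequency.
The beat rate rose, so the adjustment moved the organ pipe further from 835.5 Hz — it was already below the reference.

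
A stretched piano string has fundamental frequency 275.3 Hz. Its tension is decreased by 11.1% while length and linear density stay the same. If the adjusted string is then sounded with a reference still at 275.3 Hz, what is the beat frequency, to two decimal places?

15.73 Hz

For a string, f ∝ √T, so the new frequency is 275.3·√0.889 = 259.5716 Hz.
f_beat = |259.5716 − 275.3| = 15.73 Hz.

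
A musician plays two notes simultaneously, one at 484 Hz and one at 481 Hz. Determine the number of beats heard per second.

f_beat = |f₁ − f₂|.
|484 − 481| = 3 Hz.

3 Hz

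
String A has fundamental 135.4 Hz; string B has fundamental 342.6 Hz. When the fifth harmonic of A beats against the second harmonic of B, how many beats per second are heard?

8.2 Hz

Fifth harmonic of the first: 5·135.4 = 677.0 Hz.
Second harmonic of the second: 2·342.6 = 685.2 Hz.
f_beat = |677.0 − 685.2| = 8.2 Hz.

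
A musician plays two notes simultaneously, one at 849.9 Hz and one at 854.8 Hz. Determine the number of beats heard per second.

The beat frequency equals the magnitude of the frequency difference.
|849.9 − 854.8| = 4.9 Hz.

4.9 Hz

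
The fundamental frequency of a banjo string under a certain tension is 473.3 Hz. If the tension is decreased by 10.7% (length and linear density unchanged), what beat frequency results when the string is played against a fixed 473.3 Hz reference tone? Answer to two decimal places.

For a string, f ∝ √T, so the new frequency is 473.3·√0.893 = 447.2622 Hz.
f_beat = |447.2622 − 473.3| = 26.04 Hz.

26.04 Hz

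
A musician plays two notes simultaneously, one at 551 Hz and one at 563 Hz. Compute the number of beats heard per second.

12 Hz

Beats arise from superposition of two nearby frequencies; the beat rate is |f₁ − f₂|.
|551 − 563| = 12 Hz.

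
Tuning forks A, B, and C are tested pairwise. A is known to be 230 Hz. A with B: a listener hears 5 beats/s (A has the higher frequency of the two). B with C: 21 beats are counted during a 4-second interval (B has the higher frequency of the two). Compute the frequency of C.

B is below A, so f_B = 230 − 5 = 225 Hz.
B–C: Beat frequency = 21/4 = 5.25 Hz.
C is below B, so f_C = 225 − 5.25 = 219.75 Hz.

219.75 Hz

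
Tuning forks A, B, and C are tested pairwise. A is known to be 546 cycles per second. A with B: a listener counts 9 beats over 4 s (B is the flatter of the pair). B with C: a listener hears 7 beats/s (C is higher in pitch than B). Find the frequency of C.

A–B: Beat frequency = 9/4 = 2.25 Hz.
B is below A, so f_B = 546 − 2.25 = 543.75 Hz.
C is above B, so f_C = 543.75 + 7 = 550.75 Hz.

550.75 Hz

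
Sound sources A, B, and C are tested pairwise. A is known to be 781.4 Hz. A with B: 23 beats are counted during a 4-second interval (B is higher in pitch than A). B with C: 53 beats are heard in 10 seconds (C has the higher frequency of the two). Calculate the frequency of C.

A–B: Beat frequency = 23/4 = 5.75 Hz.
B is above A, so f_B = 781.4 + 5.75 = 787.15 Hz.
B–C: Beat frequency = 53/10 = 5.3 Hz.
C is above B, so f_C = 787.15 + 5.3 = 792.45 Hz.

792.45 Hz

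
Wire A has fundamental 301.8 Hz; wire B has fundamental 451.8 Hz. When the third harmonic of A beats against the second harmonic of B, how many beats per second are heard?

Third harmonic of the first: 3·301.8 = 905.4 Hz.
Second harmonic of the second: 2·451.8 = 903.6 Hz.
f_beat = |905.4 − 903.6| = 1.8 Hz.

1.8 Hz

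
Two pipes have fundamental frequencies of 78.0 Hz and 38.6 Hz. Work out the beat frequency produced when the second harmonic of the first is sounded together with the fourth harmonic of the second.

Second harmonic of the first: 2·78.0 = 156.0 Hz.
Fourth harmonic of the second: 4·38.6 = 154.4 Hz.
f_beat = |156.0 − 154.4| = 1.6 Hz.

1.6 Hz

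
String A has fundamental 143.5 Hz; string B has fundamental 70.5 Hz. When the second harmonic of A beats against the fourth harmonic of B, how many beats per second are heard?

5.0 Hz

Second harmonic of the first: 2·143.5 = 287.0 Hz.
Fourth harmonic of the second: 4·70.5 = 282.0 Hz.
f_beat = |287.0 − 282.0| = 5.0 Hz.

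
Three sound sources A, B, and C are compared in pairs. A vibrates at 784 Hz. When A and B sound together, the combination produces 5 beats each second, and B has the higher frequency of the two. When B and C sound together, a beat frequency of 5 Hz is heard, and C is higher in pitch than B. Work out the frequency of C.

B is above A, so f_B = 784 + 5 = 789 Hz.
C is above B, so f_C = 789 + 5 = 794 Hz.

794 Hz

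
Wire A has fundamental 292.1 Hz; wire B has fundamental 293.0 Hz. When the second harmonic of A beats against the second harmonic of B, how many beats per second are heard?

1.8 Hz

Second harmonic of the first: 2·292.1 = 584.2 Hz.
Second harmonic of the second: 2·293.0 = 586.0 Hz.
f_beat = |584.2 − 586.0| = 1.8 Hz.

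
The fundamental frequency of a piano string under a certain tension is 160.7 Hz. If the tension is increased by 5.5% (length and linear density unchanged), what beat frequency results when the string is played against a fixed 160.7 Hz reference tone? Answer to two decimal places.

4.36 Hz

For a string, f ∝ √T, so the new frequency is 160.7·√1.055 = 165.0601 Hz.
f_beat = |165.0601 − 160.7| = 4.36 Hz.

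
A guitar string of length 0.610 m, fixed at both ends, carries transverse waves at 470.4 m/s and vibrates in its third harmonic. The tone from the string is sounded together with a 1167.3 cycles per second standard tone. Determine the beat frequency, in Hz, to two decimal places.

For a string fixed at both ends, f_n = n·v/(2L) = 3·470.4/(2·0.610) = 1156.7213 Hz.
f_beat = |1156.7213 − 1167.3| = 10.58 Hz.

10.58 Hz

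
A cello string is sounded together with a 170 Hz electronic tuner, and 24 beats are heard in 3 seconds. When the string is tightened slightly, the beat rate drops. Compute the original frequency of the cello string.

Beat frequency = 24/3 = 8 Hz.
|f − 170| = 8, so the cello string was at either 162 Hz or 178 Hz.
Increasing tension raises a string's frequency; the adjustment raises the cello string's frequency.
The beat rate fell, so the adjustment moved the cello string toward 170 Hz — it must have started below the reference.

162 Hz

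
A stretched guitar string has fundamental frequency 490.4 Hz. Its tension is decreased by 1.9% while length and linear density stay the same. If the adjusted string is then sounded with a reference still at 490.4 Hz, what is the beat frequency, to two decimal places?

For a string, f ∝ √T, so the new frequency is 490.4·√0.981 = 485.7189 Hz.
f_beat = |485.7189 − 490.4| = 4.68 Hz.

4.68 Hz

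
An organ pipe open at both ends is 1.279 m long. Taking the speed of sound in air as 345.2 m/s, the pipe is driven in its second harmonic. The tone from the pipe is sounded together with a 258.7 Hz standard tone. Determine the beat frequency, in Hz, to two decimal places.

Open pipe: f_n = n·v/(2L) = 2·345.2/(2·1.279) = 269.8984 Hz.
f_beat = |269.8984 − 258.7| = 11.20 Hz.

11.20 Hz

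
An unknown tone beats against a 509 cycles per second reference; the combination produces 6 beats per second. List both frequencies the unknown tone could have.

503 Hz or 515 Hz

|f − 509| = 6, so f = 509 ± 6.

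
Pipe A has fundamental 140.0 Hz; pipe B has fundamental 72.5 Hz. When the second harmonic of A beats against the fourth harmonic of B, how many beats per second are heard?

Second harmonic of the first: 2·140.0 = 280.0 Hz.
Fourth harmonic of the second: 4·72.5 = 290.0 Hz.
f_beat = |280.0 − 290.0| = 10.0 Hz.

10.0 Hz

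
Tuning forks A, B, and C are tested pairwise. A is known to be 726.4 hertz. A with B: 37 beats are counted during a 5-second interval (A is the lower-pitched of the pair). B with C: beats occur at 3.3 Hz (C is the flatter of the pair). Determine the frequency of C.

A–B: Beat frequency = 37/5 = 7.4 Hz.
B is above A, so f_B = 726.4 + 7.4 = 733.8 Hz.
C is below B, so f_C = 733.8 − 3.3 = 730.5 Hz.

730.5 Hz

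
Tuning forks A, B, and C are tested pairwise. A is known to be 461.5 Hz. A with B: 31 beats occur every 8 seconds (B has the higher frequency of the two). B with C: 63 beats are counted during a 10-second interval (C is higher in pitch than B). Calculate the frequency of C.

A–B: Beat frequency = 31/8 = 3.875 Hz.
B is above A, so f_B = 461.5 + 3.875 = 465.375 Hz.
B–C: Beat frequency = 63/10 = 6.3 Hz.
C is above B, so f_C = 465.375 + 6.3 = 471.675 Hz.

471.675 Hz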